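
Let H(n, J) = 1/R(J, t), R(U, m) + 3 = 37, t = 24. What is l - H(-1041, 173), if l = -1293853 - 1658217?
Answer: -100370381/34 ≈ -2.9521e+6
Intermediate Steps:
R(U, m) = 34 (R(U, m) = -3 + 37 = 34)
H(n, J) = 1/34
l = -2952070
l - H(-1041, 173) = -2952070 - 1*1/34 = -2952070 - 1/34 = -100370381/34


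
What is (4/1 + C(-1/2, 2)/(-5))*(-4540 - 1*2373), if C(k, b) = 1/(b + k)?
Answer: -400954/15 ≈ -26730.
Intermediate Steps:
(4/1 + C(-1/2, 2)/(-5))*(-4540 - 1*2373) = (4/1 + 1/((2 - 1/2)*(-5)))*(-4540 - 1*2373) = (4*1 - 1/5/(2 - 1*1/2))*(-4540 - 2373) = (4 - 1/5/(2 - 1/2))*(-6913) = (4 - 1/5/(3/2))*(-6913) = (4 + (2/3)*(-1/5))*(-6913) = (4 - 2/15)*(-6913) = (58/15)*(-6913) = -400954/15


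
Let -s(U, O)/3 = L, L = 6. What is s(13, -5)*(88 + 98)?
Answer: -3348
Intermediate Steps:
s(U, O) = -18 (s(U, O) = -3*6 = -18)
s(13, -5)*(88 + 98) = -18*(88 + 98) = -18*186 = -3348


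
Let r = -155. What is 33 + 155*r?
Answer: -23992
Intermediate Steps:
33 + 155*r = 33 + 155*(-155) = 33 - 24025 = -23992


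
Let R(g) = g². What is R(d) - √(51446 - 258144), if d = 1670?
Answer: 2788900 - I*√206698 ≈ 2.7889e+6 - 454.64*I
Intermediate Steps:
R(d) - √(51446 - 258144) = 1670² - √(51446 - 258144) = 2788900 - √(-206698) = 2788900 - I*√206698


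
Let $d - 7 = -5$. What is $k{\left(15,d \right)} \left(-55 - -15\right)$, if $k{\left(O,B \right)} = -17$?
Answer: $680$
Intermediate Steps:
$d = 2$ ($d = 7 - 5 = 2$)
$k{\left(15,d \right)} \left(-55 - -15\right) = - 17 \left(-55 - -15\right) = - 17 \left(-55 + 15\right) = \left(-17\right) \left(-40\right) = 680$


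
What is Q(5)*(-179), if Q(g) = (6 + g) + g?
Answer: -2864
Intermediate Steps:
Q(g) = 6 + 2*g
Q(5)*(-179) = (6 + 2*5)*(-179) = (6 + 10)*(-179) = 16*(-179) = -2864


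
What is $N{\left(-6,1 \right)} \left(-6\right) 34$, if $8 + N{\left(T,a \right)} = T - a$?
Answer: $3060$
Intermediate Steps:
$N{\left(T,a \right)} = -8 + T - a$ ($N{\left(T,a \right)} = -8 + \left(T - a\right) = -8 + T - a$)
$N{\left(-6,1 \right)} \left(-6\right) 34 = \left(-8 - 6 - 1\right) \left(-6\right) 34 = \left(-15\right) \left(-6\right) 34 = 90 \cdot 34 = 3060$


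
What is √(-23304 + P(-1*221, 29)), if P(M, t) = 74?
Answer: I*√23230 ≈ 152.41*I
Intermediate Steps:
√(-23304 + P(-1*221, 29)) = √(-23304 + 74) = √(-23230) = I*√23230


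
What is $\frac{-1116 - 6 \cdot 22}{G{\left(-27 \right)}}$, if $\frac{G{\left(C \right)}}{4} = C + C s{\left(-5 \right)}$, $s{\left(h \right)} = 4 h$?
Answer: $- \frac{104}{171} \approx -0.60819$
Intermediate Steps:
$G{\left(C \right)} = - 76 C$ ($G{\left(C \right)} = 4 \left(C + C 4 \left(-5\right)\right) = 4 \left(C + C \left(-20\right)\right) = 4 \left(C - 20 C\right) = 4 \left(- 19 C\right) = - 76 C$)
$\frac{-1116 - 6 \cdot 22}{G{\left(-27 \right)}} = \frac{-1116 - 6 \cdot 22}{\left(-76\right) \left(-27\right)} = \frac{-1116 - 132}{2052} = \left(-1116 - 132\right) \frac{1}{2052} = \left(-1248\right) \frac{1}{2052} = - \frac{104}{171}$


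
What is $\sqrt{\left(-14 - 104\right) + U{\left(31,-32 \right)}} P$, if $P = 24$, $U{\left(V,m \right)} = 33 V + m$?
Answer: $72 \sqrt{97} \approx 709.12$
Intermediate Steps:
$U{\left(V,m \right)} = m + 33 V$
$\sqrt{\left(-14 - 104\right) + U{\left(31,-32 \right)}} P = \sqrt{\left(-14 - 104\right) + \left(-32 + 33 \cdot 31\right)} 24 = \sqrt{\left(-14 - 104\right) + \left(-32 + 1023\right)} 24 = \sqrt{-118 + 991} \cdot 24 = \sqrt{873} \cdot 24 = 3 \sqrt{97} \cdot 24 = 72 \sqrt{97}$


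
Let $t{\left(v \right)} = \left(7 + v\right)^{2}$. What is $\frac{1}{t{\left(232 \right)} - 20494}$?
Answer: $\frac{1}{36627} \approx 2.7302 \cdot 10^{-5}$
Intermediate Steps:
$\frac{1}{t{\left(232 \right)} - 20494} = \frac{1}{\left(7 + 232\right)^{2} - 20494} = \frac{1}{239^{2} - 20494} = \frac{1}{57121 - 20494} = \frac{1}{36627}$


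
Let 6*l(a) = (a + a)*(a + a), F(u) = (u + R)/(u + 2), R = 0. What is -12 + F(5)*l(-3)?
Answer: -54/7 ≈ -7.7143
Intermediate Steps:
F(u) = u/(2 + u) (F(u) = (u + 0)/(u + 2) = u/(2 + u))
l(a) = 2*a²/3 (l(a) = ((a + a)*(a + a))/6 = ((2*a)*(2*a))/6 = (4*a²)/6 = 2*a²/3)
-12 + F(5)*l(-3) = -12 + (5/(2 + 5))*((⅔)*(-3)²) = -12 + (5/7)*((⅔)*9) = -12 + (5*(⅐))*6 = -12 + (5/7)*6 = -12 + 30/7 = -54/7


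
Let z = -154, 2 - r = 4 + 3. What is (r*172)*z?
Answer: 132440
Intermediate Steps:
r = -5 (r = 2 - (4 + 3) = 2 - 1*7 = 2 - 7 = -5)
(r*172)*z = -5*172*(-154) = -860*(-154) = 132440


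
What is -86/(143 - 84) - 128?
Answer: -7638/59 ≈ -129.46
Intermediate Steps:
-86/(143 - 84) - 128 = -86/59 - 128 = -7638/59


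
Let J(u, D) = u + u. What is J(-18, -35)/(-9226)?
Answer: 18/4613 ≈ 0.0039020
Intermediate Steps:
J(u, D) = 2*u
J(-18, -35)/(-9226) = (2*(-18))/(-9226) = -36*(-1/9226) = 18/4613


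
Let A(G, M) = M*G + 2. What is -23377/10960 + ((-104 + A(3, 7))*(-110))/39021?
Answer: -271513439/142556720 ≈ -1.9046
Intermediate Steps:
A(G, M) = 2 + G*M (A(G, M) = G*M + 2 = 2 + G*M)
-23377/10960 + ((-104 + A(3, 7))*(-110))/39021 = -23377/10960 + ((-104 + (2 + 3*7))*(-110))/39021 = -23377*1/10960 + ((-104 + (2 + 21))*(-110))*(1/39021) = -23377/10960 + ((-104 + 23)*(-110))*(1/39021) = -23377/10960 - 81*(-110)*(1/39021) = -23377/10960 + 8910*(1/39021) = -23377/10960 + 2970/13007 = -271513439/142556720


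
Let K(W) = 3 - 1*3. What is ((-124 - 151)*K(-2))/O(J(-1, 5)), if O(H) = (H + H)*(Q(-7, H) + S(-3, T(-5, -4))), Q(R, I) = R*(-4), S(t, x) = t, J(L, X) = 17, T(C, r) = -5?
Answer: 0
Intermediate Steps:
K(W) = 0 (K(W) = 3 - 3 = 0)
Q(R, I) = -4*R
O(H) = 50*H (O(H) = (H + H)*(-4*(-7) - 3) = (2*H)*(28 - 3) = (2*H)*25 = 50*H)
((-124 - 151)*K(-2))/O(J(-1, 5)) = ((-124 - 151)*0)/((50*17)) = -275*0/850 = 0*(1/850) = 0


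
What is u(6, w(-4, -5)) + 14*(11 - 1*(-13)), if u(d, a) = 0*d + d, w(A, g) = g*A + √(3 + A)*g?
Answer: 342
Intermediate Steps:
w(A, g) = A*g + g*√(3 + A)
u(d, a) = d (u(d, a) = 0 + d = d)
u(6, w(-4, -5)) + 14*(11 - 1*(-13)) = 6 + 14*(11 - 1*(-13)) = 6 + 14*(11 + 13) = 6 + 14*24 = 6 + 336 = 342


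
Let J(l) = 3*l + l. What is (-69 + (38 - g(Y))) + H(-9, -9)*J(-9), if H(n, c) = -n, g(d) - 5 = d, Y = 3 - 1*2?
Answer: -361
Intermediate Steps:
Y = 1 (Y = 3 - 2 = 1)
g(d) = 5 + d
J(l) = 4*l
(-69 + (38 - g(Y))) + H(-9, -9)*J(-9) = (-69 + (38 - (5 + 1))) + (-1*(-9))*(4*(-9)) = (-69 + (38 - 1*6)) + 9*(-36) = (-69 + (38 - 6)) - 324 = (-69 + 32) - 324 = -37 - 324 = -361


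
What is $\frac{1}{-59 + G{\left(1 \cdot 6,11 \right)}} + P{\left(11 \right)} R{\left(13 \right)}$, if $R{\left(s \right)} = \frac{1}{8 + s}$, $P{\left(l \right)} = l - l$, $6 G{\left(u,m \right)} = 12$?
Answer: $- \frac{1}{57} \approx -0.017544$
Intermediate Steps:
$G{\left(u,m \right)} = 2$ ($G{\left(u,m \right)} = \frac{1}{6} \cdot 12 = 2$)
$P{\left(l \right)} = 0$
$\frac{1}{-59 + G{\left(1 \cdot 6,11 \right)}} + P{\left(11 \right)} R{\left(13 \right)} = \frac{1}{-59 + 2} + \frac{0}{8 + 13} = \frac{1}{-57} + \frac{0}{21} = - \frac{1}{57} + 0 \cdot \frac{1}{21} = - \frac{1}{57} + 0 = - \frac{1}{57}$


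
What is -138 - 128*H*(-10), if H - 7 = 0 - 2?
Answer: 6262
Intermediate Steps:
H = 5 (H = 7 + (0 - 2) = 7 - 2 = 5)
-138 - 128*H*(-10) = -138 - 640*(-10) = -138 - 128*(-50) = -138 + 6400 = 6262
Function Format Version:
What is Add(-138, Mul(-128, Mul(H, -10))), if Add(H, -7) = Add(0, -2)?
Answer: 6262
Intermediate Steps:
H = 5 (H = Add(7, Add(0, -2)) = Add(7, -2) = 5)
Add(-138, Mul(-128, Mul(H, -10))) = Add(-138, Mul(-128, Mul(5, -10))) = Add(-138, Mul(-128, -50)) = Add(-138, 6400) = 6262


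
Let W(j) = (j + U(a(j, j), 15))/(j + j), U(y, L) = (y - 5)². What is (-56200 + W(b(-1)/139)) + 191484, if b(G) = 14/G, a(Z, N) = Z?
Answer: 526024593/3892 ≈ 1.3516e+5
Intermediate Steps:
U(y, L) = (-5 + y)²
W(j) = (j + (-5 + j)²)/(2*j) (W(j) = (j + (-5 + j)²)/(j + j) = (j + (-5 + j)²)/((2*j)) = (j + (-5 + j)²)*(1/(2*j)) = (j + (-5 + j)²)/(2*j))
(-56200 + W(b(-1)/139)) + 191484 = (-56200 + ((14/(-1))/139 + (-5 + (14/(-1))/139)²)/(2*(((14/(-1))/139)))) + 191484 = (-56200 + ((14*(-1))*(1/139) + (-5 + (14*(-1))*(1/139))²)/(2*(((14*(-1))*(1/139))))) + 191484 = (-56200 + (-14*1/139 + (-5 - 14*1/139)²)/(2*((-14*1/139)))) + 191484 = (-56200 + (-14/139 + (-5 - 14/139)²)/(2*(-14/139))) + 191484 = (-56200 + (½)*(-139/14)*(-14/139 + (-709/139)²)) + 191484 = (-56200 + (½)*(-139/14)*(-14/139 + 502681/19321)) + 191484 = (-56200 + (½)*(-139/14)*(500735/19321)) + 191484 = (-56200 - 500735/3892) + 191484 = -219231135/3892 + 191484 = 526024593/3892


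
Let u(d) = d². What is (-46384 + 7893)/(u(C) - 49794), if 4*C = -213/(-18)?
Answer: 22170816/28676303 ≈ 0.77314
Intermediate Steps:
C = 71/24 (C = (-213/(-18))/4 = (-213*(-1/18))/4 = (¼)*(71/6) = 71/24 ≈ 2.9583)
(-46384 + 7893)/(u(C) - 49794) = (-46384 + 7893)/((71/24)² - 49794) = -38491/(5041/576 - 49794) = -38491/(-28676303/576) = -38491*(-576/28676303) = 22170816/28676303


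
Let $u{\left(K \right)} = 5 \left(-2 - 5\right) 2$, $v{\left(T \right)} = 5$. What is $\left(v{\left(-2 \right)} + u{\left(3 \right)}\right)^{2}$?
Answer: $4225$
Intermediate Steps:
$u{\left(K \right)} = -70$ ($u{\left(K \right)} = 5 \left(-2 - 5\right) 2 = 5 \left(-7\right) 2 = \left(-35\right) 2 = -70$)
$\left(v{\left(-2 \right)} + u{\left(3 \right)}\right)^{2} = \left(5 - 70\right)^{2} = \left(-65\right)^{2} = 4225$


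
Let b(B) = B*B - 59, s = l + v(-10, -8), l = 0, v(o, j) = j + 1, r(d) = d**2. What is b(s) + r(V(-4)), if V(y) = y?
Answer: 6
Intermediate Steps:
v(o, j) = 1 + j
s = -7 (s = 0 + (1 - 8) = 0 - 7 = -7)
b(B) = -59 + B**2 (b(B) = B**2 - 59 = -59 + B**2)
b(s) + r(V(-4)) = (-59 + (-7)**2) + (-4)**2 = (-59 + 49) + 16 = -10 + 16 = 6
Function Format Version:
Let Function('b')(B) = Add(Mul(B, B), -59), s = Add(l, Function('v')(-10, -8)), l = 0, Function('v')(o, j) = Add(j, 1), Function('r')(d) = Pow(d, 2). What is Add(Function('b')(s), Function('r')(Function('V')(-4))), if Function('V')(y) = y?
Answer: 6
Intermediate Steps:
Function('v')(o, j) = Add(1, j)
s = -7 (s = Add(0, Add(1, -8)) = Add(0, -7) = -7)
Function('b')(B) = Add(-59, Pow(B, 2)) (Function('b')(B) = Add(Pow(B, 2), -59) = Add(-59, Pow(B, 2)))
Add(Function('b')(s), Function('r')(Function('V')(-4))) = Add(Add(-59, Pow(-7, 2)), Pow(-4, 2)) = Add(Add(-59, 49), 16) = Add(-10, 16) = 6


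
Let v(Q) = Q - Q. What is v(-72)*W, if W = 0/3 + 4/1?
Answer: 0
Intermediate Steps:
v(Q) = 0
W = 4 (W = 0*(⅓) + 4*1 = 0 + 4 = 4)
v(-72)*W = 0*4 = 0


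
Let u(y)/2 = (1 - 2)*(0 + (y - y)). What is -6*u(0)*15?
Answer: 0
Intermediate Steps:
u(y) = 0 (u(y) = 2*((1 - 2)*(0 + (y - y))) = 2*(-(0 + 0)) = 2*(-1*0) = 2*0 = 0)
-6*u(0)*15 = -6*0*15 = 0*15 = 0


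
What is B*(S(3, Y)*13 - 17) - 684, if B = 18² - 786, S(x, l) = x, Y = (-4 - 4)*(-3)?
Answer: -10848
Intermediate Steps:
Y = 24 (Y = -8*(-3) = 24)
B = -462 (B = 324 - 786 = -462)
B*(S(3, Y)*13 - 17) - 684 = -462*(3*13 - 17) - 684 = -462*(39 - 17) - 684 = -462*22 - 684 = -10164 - 684 = -10848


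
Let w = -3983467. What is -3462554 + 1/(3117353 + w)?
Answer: -2998966495157/866114 ≈ -3.4626e+6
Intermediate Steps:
-3462554 + 1/(3117353 + w) = -3462554 + 1/(3117353 - 3983467) = -3462554 + 1/(-866114) = -3462554 - 1/866114 = -2998966495157/866114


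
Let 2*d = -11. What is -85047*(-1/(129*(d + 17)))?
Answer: 56698/989 ≈ 57.329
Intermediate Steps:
d = -11/2 (d = (½)*(-11) = -11/2 ≈ -5.5000)
-85047*(-1/(129*(d + 17))) = -85047*(-1/(129*(-11/2 + 17))) = -85047/((23/2)*(-129)) = -85047/(-2967/2) = -85047*(-2/2967) = 56698/989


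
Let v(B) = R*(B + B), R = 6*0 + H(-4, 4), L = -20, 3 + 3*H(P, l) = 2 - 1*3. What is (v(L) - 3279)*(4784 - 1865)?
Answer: -9415721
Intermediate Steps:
H(P, l) = -4/3 (H(P, l) = -1 + (2 - 1*3)/3 = -1 + (2 - 3)/3 = -1 + (⅓)*(-1) = -1 - ⅓ = -4/3)
R = -4/3 (R = 6*0 - 4/3 = 0 - 4/3 = -4/3 ≈ -1.3333)
v(B) = -8*B/3 (v(B) = -4*(B + B)/3 = -8*B/3)
(v(L) - 3279)*(4784 - 1865) = (-8/3*(-20) - 3279)*(4784 - 1865) = (160/3 - 3279)*2919 = -9677/3*2919 = -9415721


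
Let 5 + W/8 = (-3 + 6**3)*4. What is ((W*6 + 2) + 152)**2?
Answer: 1665456100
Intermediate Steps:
W = 6776 (W = -40 + 8*((-3 + 6**3)*4) = -40 + 8*((-3 + 216)*4) = -40 + 8*(213*4) = -40 + 8*852 = -40 + 6816 = 6776)
((W*6 + 2) + 152)**2 = ((6776*6 + 2) + 152)**2 = ((40656 + 2) + 152)**2 = (40658 + 152)**2 = 40810**2 = 1665456100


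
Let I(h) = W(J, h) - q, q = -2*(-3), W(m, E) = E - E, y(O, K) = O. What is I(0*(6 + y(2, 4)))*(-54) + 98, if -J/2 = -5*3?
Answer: 422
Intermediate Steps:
J = 30 (J = -(-10)*3 = -2*(-15) = 30)
W(m, E) = 0
q = 6
I(h) = -6 (I(h) = 0 - 1*6 = 0 - 6 = -6)
I(0*(6 + y(2, 4)))*(-54) + 98 = -6*(-54) + 98 = 324 + 98 = 422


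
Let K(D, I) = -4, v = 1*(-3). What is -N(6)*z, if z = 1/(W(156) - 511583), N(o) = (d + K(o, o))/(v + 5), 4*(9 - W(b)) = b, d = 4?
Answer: 0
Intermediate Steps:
W(b) = 9 - b/4
v = -3
N(o) = 0 (N(o) = (4 - 4)/(-3 + 5) = 0/2 = 0*(½) = 0)
z = -1/511613 (z = 1/((9 - ¼*156) - 511583) = 1/((9 - 39) - 511583) = 1/(-30 - 511583) = 1/(-511613) = -1/511613 ≈ -1.9546e-6)
-N(6)*z = -0*(-1)/511613 = -1*0 = 0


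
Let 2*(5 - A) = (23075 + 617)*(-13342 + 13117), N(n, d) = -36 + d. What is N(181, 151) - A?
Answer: -2665240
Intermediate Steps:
A = 2665355 (A = 5 - (23075 + 617)*(-13342 + 13117)/2 = 5 - 11846*(-225) = 5 - 1/2*(-5330700) = 5 + 2665350 = 2665355)
N(181, 151) - A = (-36 + 151) - 1*2665355 = 115 - 2665355 = -2665240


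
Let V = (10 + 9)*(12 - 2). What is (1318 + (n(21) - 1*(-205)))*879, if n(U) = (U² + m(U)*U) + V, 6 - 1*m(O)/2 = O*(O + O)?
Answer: -30446802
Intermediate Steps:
m(O) = 12 - 4*O² (m(O) = 12 - 2*O*(O + O) = 12 - 2*O*2*O = 12 - 4*O²)
V = 190 (V = 19*10 = 190)
n(U) = 190 + U² + U*(12 - 4*U²) (n(U) = (U² + (12 - 4*U²)*U) + 190 = (U² + U*(12 - 4*U²)) + 190 = 190 + U² + U*(12 - 4*U²))
(1318 + (n(21) - 1*(-205)))*879 = (1318 + ((190 + 21² - 4*21*(-3 + 21²)) - 1*(-205)))*879 = (1318 + ((190 + 441 - 4*21*(-3 + 441)) + 205))*879 = (1318 + ((190 + 441 - 4*21*438) + 205))*879 = (1318 + ((190 + 441 - 36792) + 205))*879 = (1318 + (-36161 + 205))*879 = (1318 - 35956)*879 = -34638*879 = -30446802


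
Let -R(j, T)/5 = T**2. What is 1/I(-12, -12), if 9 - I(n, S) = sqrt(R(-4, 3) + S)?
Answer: 3/46 + I*sqrt(57)/138 ≈ 0.065217 + 0.054709*I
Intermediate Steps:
R(j, T) = -5*T**2
I(n, S) = 9 - sqrt(-45 + S) (I(n, S) = 9 - sqrt(-5*3**2 + S) = 9 - sqrt(-5*9 + S) = 9 - sqrt(-45 + S))
1/I(-12, -12) = 1/(9 - sqrt(-45 - 12)) = 1/(9 - sqrt(-57)) = 1/(9 - I*sqrt(57))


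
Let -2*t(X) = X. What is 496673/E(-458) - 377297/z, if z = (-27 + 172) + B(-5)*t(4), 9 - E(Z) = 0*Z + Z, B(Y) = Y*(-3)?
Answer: -119080304/53705 ≈ -2217.3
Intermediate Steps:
B(Y) = -3*Y
t(X) = -X/2
E(Z) = 9 - Z (E(Z) = 9 - (0*Z + Z) = 9 - (0 + Z) = 9 - Z)
z = 115 (z = (-27 + 172) + (-3*(-5))*(-½*4) = 145 + 15*(-2) = 145 - 30 = 115)
496673/E(-458) - 377297/z = 496673/(9 - 1*(-458)) - 377297/115 = 496673/(9 + 458) - 377297*1/115 = 496673/467 - 377297/115 = -119080304/53705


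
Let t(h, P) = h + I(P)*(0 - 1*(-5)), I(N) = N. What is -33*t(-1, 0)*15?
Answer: 495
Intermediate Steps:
t(h, P) = h + 5*P (t(h, P) = h + P*(0 - 1*(-5)) = h + P*(0 + 5) = h + P*5 = h + 5*P)
-33*t(-1, 0)*15 = -33*(-1 + 5*0)*15 = -33*(-1 + 0)*15 = -33*(-1)*15 = 33*15 = 495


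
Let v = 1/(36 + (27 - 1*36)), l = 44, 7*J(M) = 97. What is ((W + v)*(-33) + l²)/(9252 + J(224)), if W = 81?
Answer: -46508/583749 ≈ -0.079671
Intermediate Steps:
J(M) = 97/7 (J(M) = (⅐)*97 = 97/7)
v = 1/27 (v = 1/(36 + (27 - 36)) = 1/(36 - 9) = 1/27 ≈ 0.037037)
((W + v)*(-33) + l²)/(9252 + J(224)) = ((81 + 1/27)*(-33) + 44²)/(9252 + 97/7) = ((2188/27)*(-33) + 1936)/(64861/7) = (-24068/9 + 1936)*(7/64861) = -6644/9*7/64861 = -46508/583749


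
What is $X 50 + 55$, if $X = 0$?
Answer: $55$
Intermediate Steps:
$X 50 + 55 = 0 \cdot 50 + 55 = 0 + 55 = 55$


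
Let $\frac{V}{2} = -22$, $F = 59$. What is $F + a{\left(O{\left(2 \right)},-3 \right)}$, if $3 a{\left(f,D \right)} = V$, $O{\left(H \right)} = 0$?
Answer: $\frac{133}{3} \approx 44.333$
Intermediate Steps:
$V = -44$ ($V = 2 \left(-22\right) = -44$)
$a{\left(f,D \right)} = - \frac{44}{3}$ ($a{\left(f,D \right)} = \frac{1}{3} \left(-44\right) = - \frac{44}{3}$)
$F + a{\left(O{\left(2 \right)},-3 \right)} = 59 - \frac{44}{3} = \frac{133}{3}$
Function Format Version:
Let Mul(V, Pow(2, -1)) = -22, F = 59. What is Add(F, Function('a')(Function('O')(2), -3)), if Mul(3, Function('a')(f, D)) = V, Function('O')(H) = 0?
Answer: Rational(133, 3) ≈ 44.333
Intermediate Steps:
V = -44 (V = Mul(2, -22) = -44)
Function('a')(f, D) = Rational(-44, 3) (Function('a')(f, D) = Mul(Rational(1, 3), -44) = Rational(-44, 3))
Add(F, Function('a')(Function('O')(2), -3)) = Add(59, Rational(-44, 3)) = Rational(133, 3)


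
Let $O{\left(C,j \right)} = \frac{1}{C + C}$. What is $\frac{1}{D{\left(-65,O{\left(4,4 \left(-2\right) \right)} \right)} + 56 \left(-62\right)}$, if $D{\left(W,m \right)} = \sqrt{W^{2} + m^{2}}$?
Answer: $- \frac{222208}{771235775} - \frac{8 \sqrt{270401}}{771235775} \approx -0.00029351$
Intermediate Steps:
$O{\left(C,j \right)} = \frac{1}{2 C}$
$\frac{1}{D{\left(-65,O{\left(4,4 \left(-2\right) \right)} \right)} + 56 \left(-62\right)} = \frac{1}{\sqrt{\left(-65\right)^{2} + \left(\frac{1}{2 \cdot 4}\right)^{2}} + 56 \left(-62\right)} = \frac{1}{\sqrt{4225 + \left(\frac{1}{2} \cdot \frac{1}{4}\right)^{2}} - 3472} = \frac{1}{\sqrt{4225 + \left(\frac{1}{8}\right)^{2}} - 3472} = \frac{1}{\sqrt{4225 + \frac{1}{64}} - 3472} = \frac{1}{\sqrt{\frac{270401}{64}} - 3472} = \frac{1}{\frac{\sqrt{270401}}{8} - 3472} = \frac{1}{-3472 + \frac{\sqrt{270401}}{8}}$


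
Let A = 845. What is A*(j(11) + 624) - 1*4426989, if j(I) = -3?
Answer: -3902244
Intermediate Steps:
A*(j(11) + 624) - 1*4426989 = 845*(-3 + 624) - 1*4426989 = 845*621 - 4426989 = 524745 - 4426989 = -3902244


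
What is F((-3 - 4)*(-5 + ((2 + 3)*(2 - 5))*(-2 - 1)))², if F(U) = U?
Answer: 78400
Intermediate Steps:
F((-3 - 4)*(-5 + ((2 + 3)*(2 - 5))*(-2 - 1)))² = ((-3 - 4)*(-5 + ((2 + 3)*(2 - 5))*(-2 - 1)))² = (-7*(-5 + (5*(-3))*(-3)))² = (-7*(-5 - 15*(-3)))² = (-7*(-5 + 45))² = (-7*40)² = (-280)² = 78400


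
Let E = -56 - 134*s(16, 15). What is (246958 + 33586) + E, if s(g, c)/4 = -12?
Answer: 286920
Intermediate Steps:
s(g, c) = -48 (s(g, c) = 4*(-12) = -48)
E = 6376 (E = -56 - 134*(-48) = -56 + 6432 = 6376)
(246958 + 33586) + E = (246958 + 33586) + 6376 = 280544 + 6376 = 286920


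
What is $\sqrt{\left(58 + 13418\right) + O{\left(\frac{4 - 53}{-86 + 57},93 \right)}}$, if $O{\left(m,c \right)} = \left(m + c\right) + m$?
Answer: $\frac{\sqrt{11414371}}{29} \approx 116.5$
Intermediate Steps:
$O{\left(m,c \right)} = c + 2 m$ ($O{\left(m,c \right)} = \left(c + m\right) + m = c + 2 m$)
$\sqrt{\left(58 + 13418\right) + O{\left(\frac{4 - 53}{-86 + 57},93 \right)}} = \sqrt{\left(58 + 13418\right) + \left(93 + 2 \frac{4 - 53}{-86 + 57}\right)} = \sqrt{13476 + \left(93 + 2 \left(- \frac{49}{-29}\right)\right)} = \sqrt{13476 + \left(93 + 2 \left(\left(-49\right) \left(- \frac{1}{29}\right)\right)\right)} = \sqrt{13476 + \left(93 + 2 \cdot \frac{49}{29}\right)} = \sqrt{13476 + \left(93 + \frac{98}{29}\right)} = \sqrt{13476 + \frac{2795}{29}} = \sqrt{\frac{393599}{29}} = \frac{\sqrt{11414371}}{29}$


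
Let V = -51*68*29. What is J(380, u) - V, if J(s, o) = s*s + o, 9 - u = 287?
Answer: 244694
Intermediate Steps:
u = -278 (u = 9 - 1*287 = 9 - 287 = -278)
J(s, o) = o + s**2 (J(s, o) = s**2 + o = o + s**2)
V = -100572 (V = -3468*29 = -100572)
J(380, u) - V = (-278 + 380**2) - 1*(-100572) = (-278 + 144400) + 100572 = 144122 + 100572 = 244694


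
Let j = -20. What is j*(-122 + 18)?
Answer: 2080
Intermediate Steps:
j*(-122 + 18) = -20*(-122 + 18) = -20*(-104) = 2080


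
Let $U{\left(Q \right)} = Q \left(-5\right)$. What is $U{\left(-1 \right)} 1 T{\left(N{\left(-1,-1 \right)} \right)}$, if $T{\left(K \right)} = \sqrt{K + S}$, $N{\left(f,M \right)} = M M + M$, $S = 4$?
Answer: $10$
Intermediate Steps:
$N{\left(f,M \right)} = M + M^{2}$ ($N{\left(f,M \right)} = M^{2} + M = M + M^{2}$)
$T{\left(K \right)} = \sqrt{4 + K}$ ($T{\left(K \right)} = \sqrt{K + 4} = \sqrt{4 + K}$)
$U{\left(Q \right)} = - 5 Q$
$U{\left(-1 \right)} 1 T{\left(N{\left(-1,-1 \right)} \right)} = \left(-5\right) \left(-1\right) 1 \sqrt{4 - \left(1 - 1\right)} = 5 \cdot 1 \sqrt{4 - 0} = 5 \sqrt{4 + 0} = 5 \sqrt{4} = 5 \cdot 2 = 10$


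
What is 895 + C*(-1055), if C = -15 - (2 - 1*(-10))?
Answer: 29380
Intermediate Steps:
C = -27 (C = -15 - (2 + 10) = -15 - 1*12 = -15 - 12 = -27)
895 + C*(-1055) = 895 - 27*(-1055) = 895 + 28485 = 29380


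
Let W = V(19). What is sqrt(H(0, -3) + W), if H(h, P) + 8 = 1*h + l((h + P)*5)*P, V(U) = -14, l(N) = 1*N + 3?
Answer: sqrt(14) ≈ 3.7417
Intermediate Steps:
l(N) = 3 + N (l(N) = N + 3 = 3 + N)
H(h, P) = -8 + h + P*(3 + 5*P + 5*h) (H(h, P) = -8 + (1*h + (3 + (h + P)*5)*P) = -8 + (h + (3 + (P + h)*5)*P) = -8 + (h + (3 + (5*P + 5*h))*P) = -8 + (h + (3 + 5*P + 5*h)*P) = -8 + (h + P*(3 + 5*P + 5*h)) = -8 + h + P*(3 + 5*P + 5*h))
W = -14
sqrt(H(0, -3) + W) = sqrt((-8 + 0 - 3*(3 + 5*(-3) + 5*0)) - 14) = sqrt((-8 + 0 - 3*(3 - 15 + 0)) - 14) = sqrt((-8 + 0 - 3*(-12)) - 14) = sqrt((-8 + 0 + 36) - 14) = sqrt(28 - 14) = sqrt(14)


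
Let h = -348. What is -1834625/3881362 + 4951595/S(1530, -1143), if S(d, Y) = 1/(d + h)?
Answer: 22716778416930355/3881362 ≈ 5.8528e+9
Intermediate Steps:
S(d, Y) = 1/(-348 + d) (S(d, Y) = 1/(d - 348) = 1/(-348 + d))
-1834625/3881362 + 4951595/S(1530, -1143) = -1834625/3881362 + 4951595/(1/(-348 + 1530)) = -1834625*1/3881362 + 4951595/(1/1182) = -1834625/3881362 + 4951595/(1/1182) = -1834625/3881362 + 4951595*1182 = -1834625/3881362 + 5852785290 = 22716778416930355/3881362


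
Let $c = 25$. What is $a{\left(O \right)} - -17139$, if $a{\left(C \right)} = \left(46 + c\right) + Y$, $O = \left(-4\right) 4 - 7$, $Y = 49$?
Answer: $17259$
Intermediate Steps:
$O = -23$ ($O = -16 - 7 = -23$)
$a{\left(C \right)} = 120$ ($a{\left(C \right)} = \left(46 + 25\right) + 49 = 71 + 49 = 120$)
$a{\left(O \right)} - -17139 = 120 - -17139 = 120 + 17139 = 17259$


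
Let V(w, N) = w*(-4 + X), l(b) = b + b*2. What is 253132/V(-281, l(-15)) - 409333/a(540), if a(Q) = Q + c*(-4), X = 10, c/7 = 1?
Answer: -409869511/431616 ≈ -949.62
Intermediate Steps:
c = 7 (c = 7*1 = 7)
l(b) = 3*b (l(b) = b + 2*b = 3*b)
V(w, N) = 6*w (V(w, N) = w*(-4 + 10) = w*6 = 6*w)
a(Q) = -28 + Q (a(Q) = Q + 7*(-4) = Q - 28 = -28 + Q)
253132/V(-281, l(-15)) - 409333/a(540) = 253132/((6*(-281))) - 409333/(-28 + 540) = 253132/(-1686) - 409333/512 = 253132*(-1/1686) - 409333*1/512 = -126566/843 - 409333/512 = -409869511/431616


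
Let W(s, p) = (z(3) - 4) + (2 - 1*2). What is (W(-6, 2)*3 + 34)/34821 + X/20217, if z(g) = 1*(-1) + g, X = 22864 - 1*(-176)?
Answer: 267613972/234658719 ≈ 1.1404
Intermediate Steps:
X = 23040 (X = 22864 + 176 = 23040)
z(g) = -1 + g
W(s, p) = -2 (W(s, p) = ((-1 + 3) - 4) + (2 - 1*2) = (2 - 4) + (2 - 2) = -2 + 0 = -2)
(W(-6, 2)*3 + 34)/34821 + X/20217 = (-2*3 + 34)/34821 + 23040/20217 = (-6 + 34)*(1/34821) + 23040*(1/20217) = 28*(1/34821) + 7680/6739 = 28/34821 + 7680/6739 = 267613972/234658719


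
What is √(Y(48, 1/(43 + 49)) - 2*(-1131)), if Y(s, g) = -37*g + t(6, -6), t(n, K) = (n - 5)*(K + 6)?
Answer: √4785541/46 ≈ 47.556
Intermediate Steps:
t(n, K) = (-5 + n)*(6 + K)
Y(s, g) = -37*g (Y(s, g) = -37*g + (-30 - 5*(-6) + 6*6 - 6*6) = -37*g + (-30 + 30 + 36 - 36) = -37*g + 0 = -37*g)
√(Y(48, 1/(43 + 49)) - 2*(-1131)) = √(-37/(43 + 49) - 2*(-1131)) = √(-37/92 + 2262) = √(208067/92) = √4785541/46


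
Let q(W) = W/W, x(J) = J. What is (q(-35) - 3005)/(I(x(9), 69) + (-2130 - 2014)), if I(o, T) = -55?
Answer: 3004/4199 ≈ 0.71541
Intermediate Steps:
q(W) = 1
(q(-35) - 3005)/(I(x(9), 69) + (-2130 - 2014)) = (1 - 3005)/(-55 + (-2130 - 2014)) = -3004/(-55 - 4144) = -3004/(-4199) = -3004*(-1/4199) = 3004/4199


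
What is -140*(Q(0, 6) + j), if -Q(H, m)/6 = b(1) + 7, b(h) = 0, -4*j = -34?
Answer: 4690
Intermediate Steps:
j = 17/2 (j = -¼*(-34) = 17/2 ≈ 8.5000)
Q(H, m) = -42 (Q(H, m) = -6*(0 + 7) = -6*7 = -42)
-140*(Q(0, 6) + j) = -140*(-42 + 17/2) = -140*(-67)/2 = -1*(-4690) = 4690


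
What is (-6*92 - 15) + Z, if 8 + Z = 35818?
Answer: 35243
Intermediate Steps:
Z = 35810 (Z = -8 + 35818 = 35810)
(-6*92 - 15) + Z = (-6*92 - 15) + 35810 = (-552 - 15) + 35810 = -567 + 35810 = 35243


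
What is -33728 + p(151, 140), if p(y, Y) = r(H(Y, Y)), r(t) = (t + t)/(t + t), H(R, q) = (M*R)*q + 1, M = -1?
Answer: -33727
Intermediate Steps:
H(R, q) = 1 - R*q (H(R, q) = (-R)*q + 1 = -R*q + 1 = 1 - R*q)
r(t) = 1 (r(t) = (2*t)/((2*t)) = (2*t)*(1/(2*t)) = 1)
p(y, Y) = 1
-33728 + p(151, 140) = -33728 + 1 = -33727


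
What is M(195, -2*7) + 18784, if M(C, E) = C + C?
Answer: 19174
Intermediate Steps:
M(C, E) = 2*C
M(195, -2*7) + 18784 = 2*195 + 18784 = 390 + 18784 = 19174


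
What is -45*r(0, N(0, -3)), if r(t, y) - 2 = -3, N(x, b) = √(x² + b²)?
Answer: 45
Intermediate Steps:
N(x, b) = √(b² + x²)
r(t, y) = -1 (r(t, y) = 2 - 3 = -1)
-45*r(0, N(0, -3)) = -45*(-1) = 45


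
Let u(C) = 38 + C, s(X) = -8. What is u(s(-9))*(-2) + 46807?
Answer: 46747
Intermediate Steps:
u(s(-9))*(-2) + 46807 = (38 - 8)*(-2) + 46807 = 30*(-2) + 46807 = -60 + 46807 = 46747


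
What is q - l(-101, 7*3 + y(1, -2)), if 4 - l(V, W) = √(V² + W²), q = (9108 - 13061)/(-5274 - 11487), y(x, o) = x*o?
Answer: -63091/16761 + √10562 ≈ 99.007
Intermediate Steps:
y(x, o) = o*x
q = 3953/16761 (q = -3953/(-16761) = -3953*(-1/16761) = 3953/16761 ≈ 0.23585)
l(V, W) = 4 - √(V² + W²)
q - l(-101, 7*3 + y(1, -2)) = 3953/16761 - (4 - √((-101)² + (7*3 - 2*1)²)) = 3953/16761 - (4 - √(10201 + (21 - 2)²)) = 3953/16761 - (4 - √(10201 + 19²)) = 3953/16761 - (4 - √(10201 + 361)) = 3953/16761 - (4 - √10562) = 3953/16761 + (-4 + √10562) = -63091/16761 + √10562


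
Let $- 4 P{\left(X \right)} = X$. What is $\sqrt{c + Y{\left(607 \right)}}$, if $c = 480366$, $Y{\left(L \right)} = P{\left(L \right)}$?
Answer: $\frac{\sqrt{1920857}}{2} \approx 692.97$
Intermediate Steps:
$P{\left(X \right)} = - \frac{X}{4}$
$Y{\left(L \right)} = - \frac{L}{4}$
$\sqrt{c + Y{\left(607 \right)}} = \sqrt{480366 - \frac{607}{4}} = \sqrt{\frac{1920857}{4}} = \frac{\sqrt{1920857}}{2}$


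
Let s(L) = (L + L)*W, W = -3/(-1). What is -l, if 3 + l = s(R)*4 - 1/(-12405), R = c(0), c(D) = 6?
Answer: -1749106/12405 ≈ -141.00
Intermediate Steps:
W = 3 (W = -3*(-1) = 3)
R = 6
s(L) = 6*L (s(L) = (L + L)*3 = (2*L)*3 = 6*L)
l = 1749106/12405 (l = -3 + ((6*6)*4 - 1/(-12405)) = -3 + (36*4 - 1*(-1/12405)) = -3 + (144 + 1/12405) = -3 + 1786321/12405 = 1749106/12405 ≈ 141.00)
-l = -1*1749106/12405 = -1749106/12405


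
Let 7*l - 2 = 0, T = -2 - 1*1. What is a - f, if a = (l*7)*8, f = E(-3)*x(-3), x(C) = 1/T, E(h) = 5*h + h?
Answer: 10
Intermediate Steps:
T = -3 (T = -2 - 1 = -3)
E(h) = 6*h
l = 2/7 (l = 2/7 + (⅐)*0 = 2/7 + 0 = 2/7 ≈ 0.28571)
x(C) = -⅓ (x(C) = 1/(-3) = -⅓)
f = 6 (f = (6*(-3))*(-⅓) = -18*(-⅓) = 6)
a = 16 (a = ((2/7)*7)*8 = 2*8 = 16)
a - f = 16 - 1*6 = 16 - 6 = 10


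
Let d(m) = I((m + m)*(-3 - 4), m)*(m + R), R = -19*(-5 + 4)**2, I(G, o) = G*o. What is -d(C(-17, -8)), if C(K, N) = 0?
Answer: 0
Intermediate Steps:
R = -19 (R = -19*(-1)**2 = -19*1 = -19)
d(m) = -14*m**2*(-19 + m) (d(m) = (((m + m)*(-3 - 4))*m)*(m - 19) = (((2*m)*(-7))*m)*(-19 + m) = ((-14*m)*m)*(-19 + m) = (-14*m**2)*(-19 + m) = -14*m**2*(-19 + m))
-d(C(-17, -8)) = -14*0**2*(19 - 1*0) = -14*0*(19 + 0) = -14*0*19 = -1*0 = 0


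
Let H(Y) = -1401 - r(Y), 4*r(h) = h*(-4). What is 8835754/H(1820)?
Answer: 8835754/419 ≈ 21088.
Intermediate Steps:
r(h) = -h (r(h) = (h*(-4))/4 = (-4*h)/4 = -h)
H(Y) = -1401 + Y (H(Y) = -1401 - (-1)*Y = -1401 + Y)
8835754/H(1820) = 8835754/(-1401 + 1820) = 8835754/419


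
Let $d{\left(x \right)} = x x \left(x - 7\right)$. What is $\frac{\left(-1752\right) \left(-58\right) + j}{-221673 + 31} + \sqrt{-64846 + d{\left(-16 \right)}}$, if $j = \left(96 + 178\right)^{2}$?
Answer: $- \frac{88346}{110821} + i \sqrt{70734} \approx -0.7972 + 265.96 i$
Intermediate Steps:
$j = 75076$ ($j = 274^{2} = 75076$)
$d{\left(x \right)} = x^{2} \left(-7 + x\right)$
$\frac{\left(-1752\right) \left(-58\right) + j}{-221673 + 31} + \sqrt{-64846 + d{\left(-16 \right)}} = \frac{\left(-1752\right) \left(-58\right) + 75076}{-221673 + 31} + \sqrt{-64846 + \left(-16\right)^{2} \left(-7 - 16\right)} = \frac{101616 + 75076}{-221642} + \sqrt{-64846 + 256 \left(-23\right)} = 176692 \left(- \frac{1}{221642}\right) + \sqrt{-64846 - 5888} = - \frac{88346}{110821} + \sqrt{-70734} = - \frac{88346}{110821} + i \sqrt{70734}$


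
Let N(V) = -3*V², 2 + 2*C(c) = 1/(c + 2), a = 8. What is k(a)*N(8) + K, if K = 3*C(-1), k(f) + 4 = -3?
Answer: 2685/2 ≈ 1342.5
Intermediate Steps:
C(c) = -1 + 1/(2*(2 + c)) (C(c) = -1 + 1/(2*(c + 2)) = -1 + 1/(2*(2 + c)))
k(f) = -7 (k(f) = -4 - 3 = -7)
K = -3/2 (K = 3*((-3/2 - 1*(-1))/(2 - 1)) = 3*((-3/2 + 1)/1) = 3*(1*(-½)) = 3*(-½) = -3/2 ≈ -1.5000)
k(a)*N(8) + K = -(-21)*8² - 3/2 = -(-21)*64 - 3/2 = -7*(-192) - 3/2 = 1344 - 3/2 = 2685/2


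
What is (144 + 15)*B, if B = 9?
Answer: 1431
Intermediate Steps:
(144 + 15)*B = (144 + 15)*9 = 159*9 = 1431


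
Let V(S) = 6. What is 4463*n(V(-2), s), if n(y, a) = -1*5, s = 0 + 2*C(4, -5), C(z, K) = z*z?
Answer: -22315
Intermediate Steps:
C(z, K) = z²
s = 32 (s = 0 + 2*4² = 0 + 2*16 = 0 + 32 = 32)
n(y, a) = -5
4463*n(V(-2), s) = 4463*(-5) = -22315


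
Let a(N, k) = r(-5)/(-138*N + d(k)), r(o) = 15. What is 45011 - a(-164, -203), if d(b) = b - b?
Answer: 339562979/7544 ≈ 45011.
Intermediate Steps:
d(b) = 0
a(N, k) = -5/(46*N) (a(N, k) = 15/(-138*N + 0) = 15/((-138*N)) = 15*(-1/(138*N)) = -5/(46*N))
45011 - a(-164, -203) = 45011 - (-5)/(46*(-164)) = 45011 - (-5)*(-1)/(46*164) = 45011 - 1*5/7544 = 45011 - 5/7544 = 339562979/7544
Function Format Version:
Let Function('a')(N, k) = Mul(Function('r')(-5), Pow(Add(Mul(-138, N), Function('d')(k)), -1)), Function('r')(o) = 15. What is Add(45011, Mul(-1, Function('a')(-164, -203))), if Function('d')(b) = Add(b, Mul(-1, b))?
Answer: Rational(339562979, 7544) ≈ 45011.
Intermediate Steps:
Function('d')(b) = 0
Function('a')(N, k) = Mul(Rational(-5, 46), Pow(N, -1)) (Function('a')(N, k) = Mul(15, Pow(Add(Mul(-138, N), 0), -1)) = Mul(15, Pow(Mul(-138, N), -1)) = Mul(15, Mul(Rational(-1, 138), Pow(N, -1))) = Mul(Rational(-5, 46), Pow(N, -1)))
Add(45011, Mul(-1, Function('a')(-164, -203))) = Add(45011, Mul(-1, Mul(Rational(-5, 46), Pow(-164, -1)))) = Add(45011, Mul(-1, Mul(Rational(-5, 46), Rational(-1, 164)))) = Add(45011, Mul(-1, Rational(5, 7544))) = Add(45011, Rational(-5, 7544)) = Rational(339562979, 7544)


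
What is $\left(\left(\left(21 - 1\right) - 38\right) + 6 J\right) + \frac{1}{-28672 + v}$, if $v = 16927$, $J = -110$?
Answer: $- \frac{7963111}{11745} \approx -678.0$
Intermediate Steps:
$\left(\left(\left(21 - 1\right) - 38\right) + 6 J\right) + \frac{1}{-28672 + v} = \left(\left(\left(21 - 1\right) - 38\right) + 6 \left(-110\right)\right) + \frac{1}{-28672 + 16927} = \left(\left(20 - 38\right) - 660\right) + \frac{1}{-11745} = \left(-18 - 660\right) - \frac{1}{11745} = -678 - \frac{1}{11745} = - \frac{7963111}{11745}$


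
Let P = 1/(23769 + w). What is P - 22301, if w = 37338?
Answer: -1362747206/61107 ≈ -22301.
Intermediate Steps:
P = 1/61107 (P = 1/(23769 + 37338) = 1/61107 ≈ 1.6365e-5)
P - 22301 = 1/61107 - 22301 = -1362747206/61107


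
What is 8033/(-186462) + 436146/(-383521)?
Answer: -84405479645/71512092702 ≈ -1.1803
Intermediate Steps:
8033/(-186462) + 436146/(-383521) = 8033*(-1/186462) + 436146*(-1/383521) = -8033/186462 - 436146/383521 = -84405479645/71512092702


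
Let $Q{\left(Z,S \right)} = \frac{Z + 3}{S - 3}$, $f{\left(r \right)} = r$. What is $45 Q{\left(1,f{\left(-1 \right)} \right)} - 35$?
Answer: $-80$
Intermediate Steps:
$Q{\left(Z,S \right)} = \frac{3 + Z}{-3 + S}$
$45 Q{\left(1,f{\left(-1 \right)} \right)} - 35 = 45 \frac{3 + 1}{-3 - 1} - 35 = 45 \frac{1}{-4} \cdot 4 - 35 = 45 \left(\left(- \frac{1}{4}\right) 4\right) - 35 = 45 \left(-1\right) - 35 = -45 - 35 = -80$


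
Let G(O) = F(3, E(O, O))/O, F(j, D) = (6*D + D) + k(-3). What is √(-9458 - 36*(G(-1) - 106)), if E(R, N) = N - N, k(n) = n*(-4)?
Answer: I*√5210 ≈ 72.18*I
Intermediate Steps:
k(n) = -4*n
E(R, N) = 0
F(j, D) = 12 + 7*D (F(j, D) = (6*D + D) - 4*(-3) = 7*D + 12 = 12 + 7*D)
G(O) = 12/O (G(O) = (12 + 7*0)/O = (12 + 0)/O = 12/O)
√(-9458 - 36*(G(-1) - 106)) = √(-9458 - 36*(12/(-1) - 106)) = √(-9458 - 36*(12*(-1) - 106)) = √(-9458 - 36*(-12 - 106)) = √(-9458 - 36*(-118)) = √(-9458 + 4248) = √(-5210) = I*√5210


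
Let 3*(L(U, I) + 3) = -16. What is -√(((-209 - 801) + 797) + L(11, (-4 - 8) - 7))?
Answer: -2*I*√498/3 ≈ -14.877*I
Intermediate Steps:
L(U, I) = -25/3 (L(U, I) = -3 + (⅓)*(-16) = -3 - 16/3 = -25/3)
-√(((-209 - 801) + 797) + L(11, (-4 - 8) - 7)) = -√(((-209 - 801) + 797) - 25/3) = -√((-1010 + 797) - 25/3) = -√(-213 - 25/3) = -√(-664/3) = -2*I*√498/3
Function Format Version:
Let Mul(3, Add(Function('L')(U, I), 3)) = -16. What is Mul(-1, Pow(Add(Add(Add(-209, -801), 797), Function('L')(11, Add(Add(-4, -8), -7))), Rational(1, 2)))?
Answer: Mul(Rational(-2, 3), I, Pow(498, Rational(1, 2))) ≈ Mul(-14.877, I)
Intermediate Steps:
Function('L')(U, I) = Rational(-25, 3) (Function('L')(U, I) = Add(-3, Mul(Rational(1, 3), -16)) = Add(-3, Rational(-16, 3)) = Rational(-25, 3))
Mul(-1, Pow(Add(Add(Add(-209, -801), 797), Function('L')(11, Add(Add(-4, -8), -7))), Rational(1, 2))) = Mul(-1, Pow(Add(Add(Add(-209, -801), 797), Rational(-25, 3)), Rational(1, 2))) = Mul(-1, Pow(Add(Add(-1010, 797), Rational(-25, 3)), Rational(1, 2))) = Mul(-1, Pow(Add(-213, Rational(-25, 3)), Rational(1, 2))) = Mul(-1, Pow(Rational(-664, 3), Rational(1, 2))) = Mul(-1, Mul(Rational(2, 3), I, Pow(498, Rational(1, 2)))) = Mul(Rational(-2, 3), I, Pow(498, Rational(1, 2)))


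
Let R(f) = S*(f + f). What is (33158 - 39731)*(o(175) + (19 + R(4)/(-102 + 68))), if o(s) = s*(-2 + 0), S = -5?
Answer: 36854811/17 ≈ 2.1679e+6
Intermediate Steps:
o(s) = -2*s (o(s) = s*(-2) = -2*s)
R(f) = -10*f (R(f) = -5*(f + f) = -10*f)
(33158 - 39731)*(o(175) + (19 + R(4)/(-102 + 68))) = (33158 - 39731)*(-2*175 + (19 + (-10*4)/(-102 + 68))) = -6573*(-350 + (19 - 40/(-34))) = -6573*(-350 + (19 - 1/34*(-40))) = -6573*(-350 + (19 + 20/17)) = -6573*(-350 + 343/17) = -6573*(-5607/17) = 36854811/17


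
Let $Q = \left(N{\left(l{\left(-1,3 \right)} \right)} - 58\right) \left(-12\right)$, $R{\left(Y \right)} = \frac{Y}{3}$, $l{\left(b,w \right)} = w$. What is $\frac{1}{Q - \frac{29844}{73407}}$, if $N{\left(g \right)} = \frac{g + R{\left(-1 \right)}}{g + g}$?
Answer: $\frac{73407}{50669924} \approx 0.0014487$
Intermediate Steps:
$R{\left(Y \right)} = \frac{Y}{3}$ ($R{\left(Y \right)} = Y \frac{1}{3} = \frac{Y}{3}$)
$N{\left(g \right)} = \frac{- \frac{1}{3} + g}{2 g}$ ($N{\left(g \right)} = \frac{g + \frac{1}{3} \left(-1\right)}{g + g} = \frac{g - \frac{1}{3}}{2 g} = \left(- \frac{1}{3} + g\right) \frac{1}{2 g} = \frac{- \frac{1}{3} + g}{2 g}$)
$Q = \frac{2072}{3}$ ($Q = \left(\frac{-1 + 3 \cdot 3}{6 \cdot 3} - 58\right) \left(-12\right) = \left(\frac{1}{6} \cdot \frac{1}{3} \left(-1 + 9\right) - 58\right) \left(-12\right) = \left(\frac{1}{6} \cdot \frac{1}{3} \cdot 8 - 58\right) \left(-12\right) = \left(\frac{4}{9} - 58\right) \left(-12\right) = \left(- \frac{518}{9}\right) \left(-12\right) = \frac{2072}{3} \approx 690.67$)
$\frac{1}{Q - \frac{29844}{73407}} = \frac{1}{\frac{2072}{3} - \frac{29844}{73407}} = \frac{1}{\frac{2072}{3} - \frac{9948}{24469}} = \frac{1}{\frac{50669924}{73407}} = \frac{73407}{50669924}$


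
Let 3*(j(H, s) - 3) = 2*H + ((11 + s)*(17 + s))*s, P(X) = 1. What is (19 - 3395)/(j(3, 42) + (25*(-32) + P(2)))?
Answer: -422/5373 ≈ -0.078541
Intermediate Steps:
j(H, s) = 3 + 2*H/3 + s*(11 + s)*(17 + s)/3 (j(H, s) = 3 + (2*H + ((11 + s)*(17 + s))*s)/3 = 3 + (2*H + s*(11 + s)*(17 + s))/3 = 3 + (2*H/3 + s*(11 + s)*(17 + s)/3) = 3 + 2*H/3 + s*(11 + s)*(17 + s)/3)
(19 - 3395)/(j(3, 42) + (25*(-32) + P(2))) = (19 - 3395)/((3 + (⅓)*42³ + (⅔)*3 + (28/3)*42² + (187/3)*42) + (25*(-32) + 1)) = -3376/((3 + (⅓)*74088 + 2 + (28/3)*1764 + 2618) + (-800 + 1)) = -3376/((3 + 24696 + 2 + 16464 + 2618) - 799) = -3376/(43783 - 799) = -3376/42984 = -3376*1/42984 = -422/5373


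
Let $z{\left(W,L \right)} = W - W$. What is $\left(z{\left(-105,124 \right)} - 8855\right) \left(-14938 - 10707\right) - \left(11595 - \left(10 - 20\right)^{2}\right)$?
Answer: $227074980$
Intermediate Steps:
$z{\left(W,L \right)} = 0$
$\left(z{\left(-105,124 \right)} - 8855\right) \left(-14938 - 10707\right) - \left(11595 - \left(10 - 20\right)^{2}\right) = \left(0 - 8855\right) \left(-14938 - 10707\right) - \left(11595 - \left(10 - 20\right)^{2}\right) = \left(-8855\right) \left(-25645\right) - \left(11595 - 100\right) = 227086475 + \left(\left(100 + 1731\right) - 13326\right) = 227086475 + \left(1831 - 13326\right) = 227086475 - 11495 = 227074980$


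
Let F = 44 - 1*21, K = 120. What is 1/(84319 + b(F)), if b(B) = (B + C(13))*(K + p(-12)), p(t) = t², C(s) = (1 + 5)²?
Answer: 1/99895 ≈ 1.0011e-5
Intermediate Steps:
C(s) = 36 (C(s) = 6² = 36)
F = 23 (F = 44 - 21 = 23)
b(B) = 9504 + 264*B (b(B) = (B + 36)*(120 + (-12)²) = (36 + B)*(120 + 144) = (36 + B)*264 = 9504 + 264*B)
1/(84319 + b(F)) = 1/(84319 + (9504 + 264*23)) = 1/(84319 + (9504 + 6072)) = 1/(84319 + 15576) = 1/99895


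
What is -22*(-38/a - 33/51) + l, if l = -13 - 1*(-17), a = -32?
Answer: -1073/136 ≈ -7.8897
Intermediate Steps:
l = 4 (l = -13 + 17 = 4)
-22*(-38/a - 33/51) + l = -22*(-38/(-32) - 33/51) + 4 = -22*(-38*(-1/32) - 33*1/51) + 4 = -22*(19/16 - 11/17) + 4 = -22*147/272 + 4 = -1617/136 + 4 = -1073/136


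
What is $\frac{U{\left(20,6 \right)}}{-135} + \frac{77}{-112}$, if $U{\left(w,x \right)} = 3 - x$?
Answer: $- \frac{479}{720} \approx -0.66528$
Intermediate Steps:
$\frac{U{\left(20,6 \right)}}{-135} + \frac{77}{-112} = \frac{3 - 6}{-135} + \frac{77}{-112} = \left(3 - 6\right) \left(- \frac{1}{135}\right) + 77 \left(- \frac{1}{112}\right) = \left(-3\right) \left(- \frac{1}{135}\right) - \frac{11}{16} = \frac{1}{45} - \frac{11}{16} = - \frac{479}{720}$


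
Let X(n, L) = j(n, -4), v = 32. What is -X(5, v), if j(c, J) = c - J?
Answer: -9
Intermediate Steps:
X(n, L) = 4 + n (X(n, L) = n - 1*(-4) = n + 4 = 4 + n)
-X(5, v) = -(4 + 5) = -1*9 = -9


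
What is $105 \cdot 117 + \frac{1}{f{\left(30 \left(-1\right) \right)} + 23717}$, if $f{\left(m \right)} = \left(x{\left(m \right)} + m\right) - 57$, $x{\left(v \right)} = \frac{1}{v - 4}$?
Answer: $\frac{9870002449}{803419} \approx 12285.0$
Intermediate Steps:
$x{\left(v \right)} = \frac{1}{-4 + v}$
$f{\left(m \right)} = -57 + m + \frac{1}{-4 + m}$ ($f{\left(m \right)} = \left(\frac{1}{-4 + m} + m\right) - 57 = \left(m + \frac{1}{-4 + m}\right) - 57 = -57 + m + \frac{1}{-4 + m}$)
$105 \cdot 117 + \frac{1}{f{\left(30 \left(-1\right) \right)} + 23717} = 105 \cdot 117 + \frac{1}{\frac{1 + \left(-57 + 30 \left(-1\right)\right) \left(-4 + 30 \left(-1\right)\right)}{-4 + 30 \left(-1\right)} + 23717} = 12285 + \frac{1}{\frac{1 + \left(-57 - 30\right) \left(-4 - 30\right)}{-4 - 30} + 23717} = 12285 + \frac{1}{\frac{1 - -2958}{-34} + 23717} = 12285 + \frac{1}{- \frac{1 + 2958}{34} + 23717} = 12285 + \frac{1}{\left(- \frac{1}{34}\right) 2959 + 23717} = 12285 + \frac{1}{- \frac{2959}{34} + 23717} = 12285 + \frac{1}{\frac{803419}{34}} = 12285 + \frac{34}{803419} = \frac{9870002449}{803419}$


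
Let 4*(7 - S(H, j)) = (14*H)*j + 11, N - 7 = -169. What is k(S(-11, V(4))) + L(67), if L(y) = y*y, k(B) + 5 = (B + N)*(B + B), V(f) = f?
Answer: 26377/8 ≈ 3297.1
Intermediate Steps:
N = -162 (N = 7 - 169 = -162)
S(H, j) = 17/4 - 7*H*j/2 (S(H, j) = 7 - ((14*H)*j + 11)/4 = 7 - (14*H*j + 11)/4 = 7 - (11 + 14*H*j)/4 = 7 + (-11/4 - 7*H*j/2) = 17/4 - 7*H*j/2)
k(B) = -5 + 2*B*(-162 + B) (k(B) = -5 + (B - 162)*(B + B) = -5 + (-162 + B)*(2*B) = -5 + 2*B*(-162 + B))
L(y) = y²
k(S(-11, V(4))) + L(67) = (-5 - 324*(17/4 - 7/2*(-11)*4) + 2*(17/4 - 7/2*(-11)*4)²) + 67² = (-5 - 324*(17/4 + 154) + 2*(17/4 + 154)²) + 4489 = (-5 - 324*633/4 + 2*(633/4)²) + 4489 = (-5 - 51273 + 2*(400689/16)) + 4489 = (-5 - 51273 + 400689/8) + 4489 = -9535/8 + 4489 = 26377/8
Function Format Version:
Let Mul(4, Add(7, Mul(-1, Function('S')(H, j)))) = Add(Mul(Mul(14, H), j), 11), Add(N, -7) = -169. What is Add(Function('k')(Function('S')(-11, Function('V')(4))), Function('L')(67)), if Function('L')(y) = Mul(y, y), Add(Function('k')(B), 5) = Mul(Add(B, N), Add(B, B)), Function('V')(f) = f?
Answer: Rational(26377, 8) ≈ 3297.1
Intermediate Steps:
N = -162 (N = Add(7, -169) = -162)
Function('S')(H, j) = Add(Rational(17, 4), Mul(Rational(-7, 2), H, j)) (Function('S')(H, j) = Add(7, Mul(Rational(-1, 4), Add(Mul(Mul(14, H), j), 11))) = Add(7, Mul(Rational(-1, 4), Add(Mul(14, H, j), 11))) = Add(7, Mul(Rational(-1, 4), Add(11, Mul(14, H, j)))) = Add(7, Add(Rational(-11, 4), Mul(Rational(-7, 2), H, j))) = Add(Rational(17, 4), Mul(Rational(-7, 2), H, j)))
Function('k')(B) = Add(-5, Mul(2, B, Add(-162, B))) (Function('k')(B) = Add(-5, Mul(Add(B, -162), Add(B, B))) = Add(-5, Mul(Add(-162, B), Mul(2, B))) = Add(-5, Mul(2, B, Add(-162, B))))
Function('L')(y) = Pow(y, 2)
Add(Function('k')(Function('S')(-11, Function('V')(4))), Function('L')(67)) = Add(Add(-5, Mul(-324, Add(Rational(17, 4), Mul(Rational(-7, 2), -11, 4))), Mul(2, Pow(Add(Rational(17, 4), Mul(Rational(-7, 2), -11, 4)), 2))), Pow(67, 2)) = Add(Add(-5, Mul(-324, Add(Rational(17, 4), 154)), Mul(2, Pow(Add(Rational(17, 4), 154), 2))), 4489) = Add(Add(-5, Mul(-324, Rational(633, 4)), Mul(2, Pow(Rational(633, 4), 2))), 4489) = Add(Add(-5, -51273, Mul(2, Rational(400689, 16))), 4489) = Add(Add(-5, -51273, Rational(400689, 8)), 4489) = Add(Rational(-9535, 8), 4489) = Rational(26377, 8)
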